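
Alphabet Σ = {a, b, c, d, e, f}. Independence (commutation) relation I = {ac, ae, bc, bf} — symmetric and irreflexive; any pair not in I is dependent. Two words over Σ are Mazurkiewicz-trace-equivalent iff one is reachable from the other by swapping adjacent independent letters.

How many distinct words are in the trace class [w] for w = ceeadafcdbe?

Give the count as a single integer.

4

#0=c has no predecessor
#1=e depends on [0:c]
#2=e depends on [1:e]
#3=a has no predecessor
#4=d depends on [2:e, 3:a]
#5=a depends on [4:d]
#6=f depends on [5:a]
#7=c depends on [6:f]
#8=d depends on [7:c]
#9=b depends on [8:d]
#10=e depends on [9:b]
sources: [0:c, 3:a]
N(rest) = Σ N(rest − s) over sources s of rest; N(one piece) = 1:
  size 1 → [10]=1
  size 2 → [9,10]=1
  size 3 → [8,9,10]=1
  size 4 → [7,8,9,10]=1
  size 5 → [6,7,8,9,10]=1
  size 6 → [5,6,7,8,9,10]=1
  size 7 → [4,5,6,7,8,9,10]=1
  size 8 → [2,4,5,6,7,8,9,10]=1  [3,4,5,6,7,8,9,10]=1
  size 9 → [1,2,4,5,6,7,8,9,10]=1  [2,3,4,5,6,7,8,9,10]=2
  first=0(c) contributes 3
  first=3(a) contributes 1
|[w]| = 4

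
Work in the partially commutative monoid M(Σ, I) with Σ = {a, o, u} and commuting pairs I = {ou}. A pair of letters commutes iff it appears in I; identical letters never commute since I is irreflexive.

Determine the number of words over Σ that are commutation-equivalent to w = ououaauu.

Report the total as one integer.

#0=o has no predecessor
#1=u has no predecessor
#2=o depends on [0:o]
#3=u depends on [1:u]
#4=a depends on [2:o, 3:u]
#5=a depends on [4:a]
#6=u depends on [5:a]
#7=u depends on [6:u]
sources: [0:o, 1:u]
N(rest) = Σ N(rest − s) over sources s of rest; N(one piece) = 1:
  size 1 → [7]=1
  size 2 → [6,7]=1
  size 3 → [5,6,7]=1
  size 4 → [4,5,6,7]=1
  size 5 → [2,4,5,6,7]=1  [3,4,5,6,7]=1
  size 6 → [0,2,4,5,6,7]=1  [1,3,4,5,6,7]=1  [2,3,4,5,6,7]=2
  first=0(o) contributes 3
  first=1(u) contributes 3
|[w]| = 6

6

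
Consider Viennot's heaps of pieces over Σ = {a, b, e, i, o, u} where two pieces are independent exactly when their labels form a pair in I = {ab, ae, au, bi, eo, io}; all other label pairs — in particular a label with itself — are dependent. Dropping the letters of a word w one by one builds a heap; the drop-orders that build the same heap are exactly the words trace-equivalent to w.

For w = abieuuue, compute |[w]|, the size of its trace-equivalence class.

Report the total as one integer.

3

piece 0:a — minimal
piece 1:b — minimal
piece 2:i rests on {0:a}
piece 3:e rests on {1:b, 2:i}
piece 4:u rests on {3:e}
piece 5:u rests on {4:u}
piece 6:u rests on {5:u}
piece 7:e rests on {6:u}
minimal pieces: {0:a, 1:b}
ways to finish when only these pieces remain (= sum over removing one remaining piece with nothing left below it):
  1 left: {7}→1
  2 left: {6,7}→1
  3 left: {5,6,7}→1
  4 left: {4,5,6,7}→1
  5 left: {3,4,5,6,7}→1
  6 left: {1,3,4,5,6,7}→1  {2,3,4,5,6,7}→1
  placing 0:a first → 2 extensions
  placing 1:b first → 1 extensions
total linear extensions = 3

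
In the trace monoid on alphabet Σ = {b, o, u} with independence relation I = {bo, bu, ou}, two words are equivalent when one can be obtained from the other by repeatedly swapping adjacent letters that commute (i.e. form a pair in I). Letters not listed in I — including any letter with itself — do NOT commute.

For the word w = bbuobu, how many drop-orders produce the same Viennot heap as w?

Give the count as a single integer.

60

drop 0:b onto floor
drop 1:b onto {0:b}
drop 2:u onto floor
drop 3:o onto floor
drop 4:b onto {1:b}
drop 5:u onto {2:u}
ground layer = {0:b, 2:u, 3:o}
drop-orders for the pieces not yet dropped (sum over which currently-grounded one goes next):
  1 to go: {3} 1  {4} 1  {5} 1
  2 to go: {1,4} 1  {2,5} 1  {3,4} 2  {3,5} 2  {4,5} 2
  3 to go: {0,1,4} 1  {1,3,4} 3  {1,4,5} 3  {2,3,5} 3  {2,4,5} 3  {3,4,5} 6
  4 to go: {0,1,3,4} 4  {0,1,4,5} 4  {1,2,4,5} 6  {1,3,4,5} 12  {2,3,4,5} 12
  if 0:b drops first: 30 orders
  if 2:u drops first: 20 orders
  if 3:o drops first: 10 orders
heap linearizations: 60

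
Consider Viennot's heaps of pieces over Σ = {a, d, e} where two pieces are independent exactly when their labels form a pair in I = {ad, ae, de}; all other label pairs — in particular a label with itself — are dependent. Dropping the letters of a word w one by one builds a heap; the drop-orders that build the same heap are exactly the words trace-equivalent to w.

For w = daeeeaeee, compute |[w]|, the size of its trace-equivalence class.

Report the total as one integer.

#0=d has no predecessor
#1=a has no predecessor
#2=e has no predecessor
#3=e depends on [2:e]
#4=e depends on [3:e]
#5=a depends on [1:a]
#6=e depends on [4:e]
#7=e depends on [6:e]
#8=e depends on [7:e]
sources: [0:d, 1:a, 2:e]
N(rest) = Σ N(rest − s) over sources s of rest; N(one piece) = 1:
  size 1 → [0]=1  [5]=1  [8]=1
  size 2 → [0,5]=2  [0,8]=2  [1,5]=1  [5,8]=2  [7,8]=1
  size 3 → [0,1,5]=3  [0,5,8]=6  [0,7,8]=3  [1,5,8]=3  [5,7,8]=3  [6,7,8]=1
  size 4 → [0,1,5,8]=12  [0,5,7,8]=12  [0,6,7,8]=4  [1,5,7,8]=6  [4,6,7,8]=1  [5,6,7,8]=4
  size 5 → [0,1,5,7,8]=30  [0,4,6,7,8]=5  [0,5,6,7,8]=20  [1,5,6,7,8]=10  [3,4,6,7,8]=1  [4,5,6,7,8]=5
  size 6 → [0,1,5,6,7,8]=60  [0,3,4,6,7,8]=6  [0,4,5,6,7,8]=30  [1,4,5,6,7,8]=15  [2,3,4,6,7,8]=1  [3,4,5,6,7,8]=6
  size 7 → [0,1,4,5,6,7,8]=105  [0,2,3,4,6,7,8]=7  [0,3,4,5,6,7,8]=42  [1,3,4,5,6,7,8]=21  [2,3,4,5,6,7,8]=7
  first=0(d) contributes 28
  first=1(a) contributes 56
  first=2(e) contributes 168
|[w]| = 252

252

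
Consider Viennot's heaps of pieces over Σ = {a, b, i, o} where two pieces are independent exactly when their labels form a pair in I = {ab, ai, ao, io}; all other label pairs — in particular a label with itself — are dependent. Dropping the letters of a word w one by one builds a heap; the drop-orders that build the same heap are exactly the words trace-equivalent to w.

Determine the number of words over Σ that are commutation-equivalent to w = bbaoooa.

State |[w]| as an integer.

21

0(b) covers ∅
1(b) covers 0:b
2(a) covers ∅
3(o) covers 1:b
4(o) covers 3:o
5(o) covers 4:o
6(a) covers 2:a
floor of heap: 0:b, 2:a
completions by unplaced set U, small U first (add the entries for U minus each lowest piece of U):
  |U|=1: {5}:1  {6}:1
  |U|=2: {2,6}:1  {4,5}:1  {5,6}:2
  |U|=3: {2,5,6}:3  {3,4,5}:1  {4,5,6}:3
  |U|=4: {1,3,4,5}:1  {2,4,5,6}:6  {3,4,5,6}:4
  |U|=5: {0,1,3,4,5}:1  {1,3,4,5,6}:5  {2,3,4,5,6}:10
  start at 0(b): 15
  start at 2(a): 6
sum over floor = 21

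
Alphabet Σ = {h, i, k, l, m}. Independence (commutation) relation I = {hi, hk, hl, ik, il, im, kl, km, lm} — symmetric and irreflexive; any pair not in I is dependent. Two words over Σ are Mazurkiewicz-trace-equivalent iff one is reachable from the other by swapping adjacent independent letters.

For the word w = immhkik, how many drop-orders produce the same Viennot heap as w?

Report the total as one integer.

0(i) covers ∅
1(m) covers ∅
2(m) covers 1:m
3(h) covers 2:m
4(k) covers ∅
5(i) covers 0:i
6(k) covers 4:k
floor of heap: 0:i, 1:m, 4:k
completions by unplaced set U, small U first (add the entries for U minus each lowest piece of U):
  |U|=1: {3}:1  {5}:1  {6}:1
  |U|=2: {0,5}:1  {2,3}:1  {3,5}:2  {3,6}:2  {4,6}:1  {5,6}:2
  |U|=3: {0,3,5}:3  {0,5,6}:3  {1,2,3}:1  {2,3,5}:3  {2,3,6}:3  {3,4,6}:3  {3,5,6}:6  {4,5,6}:3
  |U|=4: {0,2,3,5}:6  {0,3,5,6}:12  {0,4,5,6}:6  {1,2,3,5}:4  {1,2,3,6}:4  {2,3,4,6}:6  {2,3,5,6}:12  {3,4,5,6}:12
  |U|=5: {0,1,2,3,5}:10  {0,2,3,5,6}:30  {0,3,4,5,6}:30  {1,2,3,4,6}:10  {1,2,3,5,6}:20  {2,3,4,5,6}:30
  start at 0(i): 60
  start at 1(m): 90
  start at 4(k): 60
sum over floor = 210

210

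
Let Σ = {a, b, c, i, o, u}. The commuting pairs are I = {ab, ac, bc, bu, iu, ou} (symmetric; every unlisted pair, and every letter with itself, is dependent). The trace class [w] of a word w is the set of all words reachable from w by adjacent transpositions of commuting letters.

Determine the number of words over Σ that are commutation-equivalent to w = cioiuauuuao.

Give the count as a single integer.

piece 0:c — minimal
piece 1:i rests on {0:c}
piece 2:o rests on {1:i}
piece 3:i rests on {2:o}
piece 4:u rests on {0:c}
piece 5:a rests on {3:i, 4:u}
piece 6:u rests on {5:a}
piece 7:u rests on {6:u}
piece 8:u rests on {7:u}
piece 9:a rests on {8:u}
piece 10:o rests on {9:a}
minimal pieces: {0:c}
ways to finish when only these pieces remain (= sum over removing one remaining piece with nothing left below it):
  1 left: {10}→1
  2 left: {9,10}→1
  3 left: {8,9,10}→1
  4 left: {7,8,9,10}→1
  5 left: {6,7,8,9,10}→1
  6 left: {5,6,7,8,9,10}→1
  7 left: {3,5,6,7,8,9,10}→1  {4,5,6,7,8,9,10}→1
  8 left: {2,3,5,6,7,8,9,10}→1  {3,4,5,6,7,8,9,10}→2
  9 left: {1,2,3,5,6,7,8,9,10}→1  {2,3,4,5,6,7,8,9,10}→3
  placing 0:c first → 4 extensions

4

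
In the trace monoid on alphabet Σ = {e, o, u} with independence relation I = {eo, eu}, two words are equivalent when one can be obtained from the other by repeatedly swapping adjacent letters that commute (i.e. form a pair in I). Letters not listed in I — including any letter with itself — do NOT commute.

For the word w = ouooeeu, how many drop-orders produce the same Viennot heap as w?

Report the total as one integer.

21

piece 0:o — minimal
piece 1:u rests on {0:o}
piece 2:o rests on {1:u}
piece 3:o rests on {2:o}
piece 4:e — minimal
piece 5:e rests on {4:e}
piece 6:u rests on {3:o}
minimal pieces: {0:o, 4:e}
ways to finish when only these pieces remain (= sum over removing one remaining piece with nothing left below it):
  1 left: {5}→1  {6}→1
  2 left: {3,6}→1  {4,5}→1  {5,6}→2
  3 left: {2,3,6}→1  {3,5,6}→3  {4,5,6}→3
  4 left: {1,2,3,6}→1  {2,3,5,6}→4  {3,4,5,6}→6
  5 left: {0,1,2,3,6}→1  {1,2,3,5,6}→5  {2,3,4,5,6}→10
  placing 0:o first → 15 extensions
  placing 4:e first → 6 extensions
total linear extensions = 21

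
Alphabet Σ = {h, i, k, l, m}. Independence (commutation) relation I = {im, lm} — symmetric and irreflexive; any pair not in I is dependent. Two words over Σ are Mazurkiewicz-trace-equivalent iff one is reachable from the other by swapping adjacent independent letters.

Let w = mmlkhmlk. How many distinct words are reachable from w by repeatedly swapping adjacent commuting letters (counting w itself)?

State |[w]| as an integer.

6

piece 0:m — minimal
piece 1:m rests on {0:m}
piece 2:l — minimal
piece 3:k rests on {1:m, 2:l}
piece 4:h rests on {3:k}
piece 5:m rests on {4:h}
piece 6:l rests on {4:h}
piece 7:k rests on {5:m, 6:l}
minimal pieces: {0:m, 2:l}
ways to finish when only these pieces remain (= sum over removing one remaining piece with nothing left below it):
  1 left: {7}→1
  2 left: {5,7}→1  {6,7}→1
  3 left: {5,6,7}→2
  4 left: {4,5,6,7}→2
  5 left: {3,4,5,6,7}→2
  6 left: {1,3,4,5,6,7}→2  {2,3,4,5,6,7}→2
  placing 0:m first → 4 extensions
  placing 2:l first → 2 extensions
total linear extensions = 6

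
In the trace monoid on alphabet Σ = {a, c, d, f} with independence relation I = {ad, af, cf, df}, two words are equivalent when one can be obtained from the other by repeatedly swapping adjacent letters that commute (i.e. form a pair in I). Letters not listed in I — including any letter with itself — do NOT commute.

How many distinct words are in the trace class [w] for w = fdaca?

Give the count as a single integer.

#0=f has no predecessor
#1=d has no predecessor
#2=a has no predecessor
#3=c depends on [1:d, 2:a]
#4=a depends on [3:c]
sources: [0:f, 1:d, 2:a]
N(rest) = Σ N(rest − s) over sources s of rest; N(one piece) = 1:
  size 1 → [0]=1  [4]=1
  size 2 → [0,4]=2  [3,4]=1
  size 3 → [0,3,4]=3  [1,3,4]=1  [2,3,4]=1
  first=0(f) contributes 2
  first=1(d) contributes 4
  first=2(a) contributes 4
|[w]| = 10

10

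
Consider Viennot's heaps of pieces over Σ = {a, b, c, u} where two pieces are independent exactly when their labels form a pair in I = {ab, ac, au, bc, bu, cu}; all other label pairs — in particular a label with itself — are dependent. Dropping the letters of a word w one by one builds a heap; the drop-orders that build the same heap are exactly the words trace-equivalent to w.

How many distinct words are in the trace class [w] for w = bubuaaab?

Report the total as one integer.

piece 0:b — minimal
piece 1:u — minimal
piece 2:b rests on {0:b}
piece 3:u rests on {1:u}
piece 4:a — minimal
piece 5:a rests on {4:a}
piece 6:a rests on {5:a}
piece 7:b rests on {2:b}
minimal pieces: {0:b, 1:u, 4:a}
ways to finish when only these pieces remain (= sum over removing one remaining piece with nothing left below it):
  1 left: {3}→1  {6}→1  {7}→1
  2 left: {1,3}→1  {2,7}→1  {3,6}→2  {3,7}→2  {5,6}→1  {6,7}→2
  3 left: {0,2,7}→1  {1,3,6}→3  {1,3,7}→3  {2,3,7}→3  {2,6,7}→3  {3,5,6}→3  {3,6,7}→6  {4,5,6}→1  {5,6,7}→3
  4 left: {0,2,3,7}→4  {0,2,6,7}→4  {1,2,3,7}→6  {1,3,5,6}→6  {1,3,6,7}→12  {2,3,6,7}→12  {2,5,6,7}→6  {3,4,5,6}→4  {3,5,6,7}→12  {4,5,6,7}→4
  5 left: {0,1,2,3,7}→10  {0,2,3,6,7}→20  {0,2,5,6,7}→10  {1,2,3,6,7}→30  {1,3,4,5,6}→10  {1,3,5,6,7}→30  {2,3,5,6,7}→30  {2,4,5,6,7}→10  {3,4,5,6,7}→20
  6 left: {0,1,2,3,6,7}→60  {0,2,3,5,6,7}→60  {0,2,4,5,6,7}→20  {1,2,3,5,6,7}→90  {1,3,4,5,6,7}→60  {2,3,4,5,6,7}→60
  placing 0:b first → 210 extensions
  placing 1:u first → 140 extensions
  placing 4:a first → 210 extensions
total linear extensions = 560

560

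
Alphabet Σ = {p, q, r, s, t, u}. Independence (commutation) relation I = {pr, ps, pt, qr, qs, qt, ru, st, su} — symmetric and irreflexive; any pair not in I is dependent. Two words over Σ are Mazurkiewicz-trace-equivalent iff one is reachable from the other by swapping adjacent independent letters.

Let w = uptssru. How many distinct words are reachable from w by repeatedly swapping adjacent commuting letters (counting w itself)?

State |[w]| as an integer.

56

0(u) covers ∅
1(p) covers 0:u
2(t) covers 0:u
3(s) covers ∅
4(s) covers 3:s
5(r) covers 2:t, 4:s
6(u) covers 1:p, 2:t
floor of heap: 0:u, 3:s
completions by unplaced set U, small U first (add the entries for U minus each lowest piece of U):
  |U|=1: {5}:1  {6}:1
  |U|=2: {1,6}:1  {4,5}:1  {5,6}:2
  |U|=3: {1,5,6}:3  {2,5,6}:2  {3,4,5}:1  {4,5,6}:3
  |U|=4: {1,2,5,6}:5  {1,4,5,6}:6  {2,4,5,6}:5  {3,4,5,6}:4
  |U|=5: {0,1,2,5,6}:5  {1,2,4,5,6}:16  {1,3,4,5,6}:10  {2,3,4,5,6}:9
  start at 0(u): 35
  start at 3(s): 21
sum over floor = 56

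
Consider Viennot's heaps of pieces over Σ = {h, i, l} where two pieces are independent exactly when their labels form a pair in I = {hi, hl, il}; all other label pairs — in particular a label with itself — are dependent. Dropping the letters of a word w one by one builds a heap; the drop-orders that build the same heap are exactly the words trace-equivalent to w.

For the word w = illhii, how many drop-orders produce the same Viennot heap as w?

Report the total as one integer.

piece 0:i — minimal
piece 1:l — minimal
piece 2:l rests on {1:l}
piece 3:h — minimal
piece 4:i rests on {0:i}
piece 5:i rests on {4:i}
minimal pieces: {0:i, 1:l, 3:h}
ways to finish when only these pieces remain (= sum over removing one remaining piece with nothing left below it):
  1 left: {2}→1  {3}→1  {5}→1
  2 left: {1,2}→1  {2,3}→2  {2,5}→2  {3,5}→2  {4,5}→1
  3 left: {0,4,5}→1  {1,2,3}→3  {1,2,5}→3  {2,3,5}→6  {2,4,5}→3  {3,4,5}→3
  4 left: {0,2,4,5}→4  {0,3,4,5}→4  {1,2,3,5}→12  {1,2,4,5}→6  {2,3,4,5}→12
  placing 0:i first → 30 extensions
  placing 1:l first → 20 extensions
  placing 3:h first → 10 extensions
total linear extensions = 60

60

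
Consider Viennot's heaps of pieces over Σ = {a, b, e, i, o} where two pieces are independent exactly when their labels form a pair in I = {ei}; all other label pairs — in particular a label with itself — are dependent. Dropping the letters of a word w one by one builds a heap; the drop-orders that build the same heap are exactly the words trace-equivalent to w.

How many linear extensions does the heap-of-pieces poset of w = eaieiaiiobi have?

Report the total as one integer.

3

#0=e has no predecessor
#1=a depends on [0:e]
#2=i depends on [1:a]
#3=e depends on [1:a]
#4=i depends on [2:i]
#5=a depends on [3:e, 4:i]
#6=i depends on [5:a]
#7=i depends on [6:i]
#8=o depends on [7:i]
#9=b depends on [8:o]
#10=i depends on [9:b]
sources: [0:e]
N(rest) = Σ N(rest − s) over sources s of rest; N(one piece) = 1:
  size 1 → [10]=1
  size 2 → [9,10]=1
  size 3 → [8,9,10]=1
  size 4 → [7,8,9,10]=1
  size 5 → [6,7,8,9,10]=1
  size 6 → [5,6,7,8,9,10]=1
  size 7 → [3,5,6,7,8,9,10]=1  [4,5,6,7,8,9,10]=1
  size 8 → [2,4,5,6,7,8,9,10]=1  [3,4,5,6,7,8,9,10]=2
  size 9 → [2,3,4,5,6,7,8,9,10]=3
  first=0(e) contributes 3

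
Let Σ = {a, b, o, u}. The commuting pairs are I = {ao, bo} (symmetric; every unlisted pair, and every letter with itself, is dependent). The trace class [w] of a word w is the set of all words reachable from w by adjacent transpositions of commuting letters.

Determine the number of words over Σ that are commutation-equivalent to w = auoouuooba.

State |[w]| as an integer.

0(a) covers ∅
1(u) covers 0:a
2(o) covers 1:u
3(o) covers 2:o
4(u) covers 3:o
5(u) covers 4:u
6(o) covers 5:u
7(o) covers 6:o
8(b) covers 5:u
9(a) covers 8:b
floor of heap: 0:a
completions by unplaced set U, small U first (add the entries for U minus each lowest piece of U):
  |U|=1: {7}:1  {9}:1
  |U|=2: {6,7}:1  {7,9}:2  {8,9}:1
  |U|=3: {6,7,9}:3  {7,8,9}:3
  |U|=4: {6,7,8,9}:6
  |U|=5: {5,6,7,8,9}:6
  |U|=6: {4,5,6,7,8,9}:6
  |U|=7: {3,4,5,6,7,8,9}:6
  |U|=8: {2,3,4,5,6,7,8,9}:6
  start at 0(a): 6

6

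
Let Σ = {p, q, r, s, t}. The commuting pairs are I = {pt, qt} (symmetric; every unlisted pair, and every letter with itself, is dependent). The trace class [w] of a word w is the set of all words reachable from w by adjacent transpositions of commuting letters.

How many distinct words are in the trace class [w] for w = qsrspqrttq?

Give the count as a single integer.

0(q) covers ∅
1(s) covers 0:q
2(r) covers 1:s
3(s) covers 2:r
4(p) covers 3:s
5(q) covers 4:p
6(r) covers 5:q
7(t) covers 6:r
8(t) covers 7:t
9(q) covers 6:r
floor of heap: 0:q
completions by unplaced set U, small U first (add the entries for U minus each lowest piece of U):
  |U|=1: {8}:1  {9}:1
  |U|=2: {7,8}:1  {8,9}:2
  |U|=3: {7,8,9}:3
  |U|=4: {6,7,8,9}:3
  |U|=5: {5,6,7,8,9}:3
  |U|=6: {4,5,6,7,8,9}:3
  |U|=7: {3,4,5,6,7,8,9}:3
  |U|=8: {2,3,4,5,6,7,8,9}:3
  start at 0(q): 3

3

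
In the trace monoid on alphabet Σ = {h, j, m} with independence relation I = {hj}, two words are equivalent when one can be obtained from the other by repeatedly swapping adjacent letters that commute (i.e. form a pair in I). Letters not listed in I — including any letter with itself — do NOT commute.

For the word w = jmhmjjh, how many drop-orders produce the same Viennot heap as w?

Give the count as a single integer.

3

0(j) covers ∅
1(m) covers 0:j
2(h) covers 1:m
3(m) covers 2:h
4(j) covers 3:m
5(j) covers 4:j
6(h) covers 3:m
floor of heap: 0:j
completions by unplaced set U, small U first (add the entries for U minus each lowest piece of U):
  |U|=1: {5}:1  {6}:1
  |U|=2: {4,5}:1  {5,6}:2
  |U|=3: {4,5,6}:3
  |U|=4: {3,4,5,6}:3
  |U|=5: {2,3,4,5,6}:3
  start at 0(j): 3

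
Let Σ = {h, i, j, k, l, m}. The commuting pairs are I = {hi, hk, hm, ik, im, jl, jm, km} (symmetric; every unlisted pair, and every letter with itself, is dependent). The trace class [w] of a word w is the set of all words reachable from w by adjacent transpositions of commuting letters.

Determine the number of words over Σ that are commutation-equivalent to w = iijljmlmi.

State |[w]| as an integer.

25

#0=i has no predecessor
#1=i depends on [0:i]
#2=j depends on [1:i]
#3=l depends on [1:i]
#4=j depends on [2:j]
#5=m depends on [3:l]
#6=l depends on [5:m]
#7=m depends on [6:l]
#8=i depends on [4:j, 6:l]
sources: [0:i]
N(rest) = Σ N(rest − s) over sources s of rest; N(one piece) = 1:
  size 1 → [7]=1  [8]=1
  size 2 → [4,8]=1  [7,8]=2
  size 3 → [2,4,8]=1  [4,7,8]=3  [6,7,8]=2
  size 4 → [2,4,7,8]=4  [4,6,7,8]=5  [5,6,7,8]=2
  size 5 → [2,4,6,7,8]=9  [3,5,6,7,8]=2  [4,5,6,7,8]=7
  size 6 → [2,4,5,6,7,8]=16  [3,4,5,6,7,8]=9
  size 7 → [2,3,4,5,6,7,8]=25
  first=0(i) contributes 25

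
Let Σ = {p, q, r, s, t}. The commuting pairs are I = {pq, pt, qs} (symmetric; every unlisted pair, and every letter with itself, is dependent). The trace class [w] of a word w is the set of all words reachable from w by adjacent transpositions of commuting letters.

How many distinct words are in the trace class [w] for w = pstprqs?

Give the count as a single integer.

piece 0:p — minimal
piece 1:s rests on {0:p}
piece 2:t rests on {1:s}
piece 3:p rests on {1:s}
piece 4:r rests on {2:t, 3:p}
piece 5:q rests on {4:r}
piece 6:s rests on {4:r}
minimal pieces: {0:p}
ways to finish when only these pieces remain (= sum over removing one remaining piece with nothing left below it):
  1 left: {5}→1  {6}→1
  2 left: {5,6}→2
  3 left: {4,5,6}→2
  4 left: {2,4,5,6}→2  {3,4,5,6}→2
  5 left: {2,3,4,5,6}→4
  placing 0:p first → 4 extensions

4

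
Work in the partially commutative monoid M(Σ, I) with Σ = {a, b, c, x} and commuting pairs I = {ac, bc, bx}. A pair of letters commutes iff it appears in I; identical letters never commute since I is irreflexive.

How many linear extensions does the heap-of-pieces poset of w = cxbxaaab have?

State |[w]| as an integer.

4

drop 0:c onto floor
drop 1:x onto {0:c}
drop 2:b onto floor
drop 3:x onto {1:x}
drop 4:a onto {2:b, 3:x}
drop 5:a onto {4:a}
drop 6:a onto {5:a}
drop 7:b onto {6:a}
ground layer = {0:c, 2:b}
drop-orders for the pieces not yet dropped (sum over which currently-grounded one goes next):
  1 to go: {7} 1
  2 to go: {6,7} 1
  3 to go: {5,6,7} 1
  4 to go: {4,5,6,7} 1
  5 to go: {2,4,5,6,7} 1  {3,4,5,6,7} 1
  6 to go: {1,3,4,5,6,7} 1  {2,3,4,5,6,7} 2
  if 0:c drops first: 3 orders
  if 2:b drops first: 1 orders
heap linearizations: 4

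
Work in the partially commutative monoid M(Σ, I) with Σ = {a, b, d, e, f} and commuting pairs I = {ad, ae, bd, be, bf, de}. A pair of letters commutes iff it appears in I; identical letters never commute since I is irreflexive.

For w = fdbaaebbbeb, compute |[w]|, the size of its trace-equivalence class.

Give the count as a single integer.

0(f) covers ∅
1(d) covers 0:f
2(b) covers ∅
3(a) covers 0:f, 2:b
4(a) covers 3:a
5(e) covers 0:f
6(b) covers 4:a
7(b) covers 6:b
8(b) covers 7:b
9(e) covers 5:e
10(b) covers 8:b
floor of heap: 0:f, 2:b
completions by unplaced set U, small U first (add the entries for U minus each lowest piece of U):
  |U|=1: {1}:1  {9}:1  {10}:1
  |U|=2: {1,9}:2  {1,10}:2  {5,9}:1  {8,10}:1  {9,10}:2
  |U|=3: {1,5,9}:3  {1,8,10}:3  {1,9,10}:6  {5,9,10}:3  {7,8,10}:1  {8,9,10}:3
  |U|=4: {1,5,9,10}:12  {1,7,8,10}:4  {1,8,9,10}:12  {5,8,9,10}:6  {6,7,8,10}:1  {7,8,9,10}:4
  |U|=5: {1,5,8,9,10}:30  {1,6,7,8,10}:5  {1,7,8,9,10}:20  {4,6,7,8,10}:1  {5,7,8,9,10}:10  {6,7,8,9,10}:5
  |U|=6: {1,4,6,7,8,10}:6  {1,5,7,8,9,10}:60  {1,6,7,8,9,10}:30  {3,4,6,7,8,10}:1  {4,6,7,8,9,10}:6  {5,6,7,8,9,10}:15
  |U|=7: {1,3,4,6,7,8,10}:7  {1,4,6,7,8,9,10}:42  {1,5,6,7,8,9,10}:105  {2,3,4,6,7,8,10}:1  {3,4,6,7,8,9,10}:7  {4,5,6,7,8,9,10}:21
  |U|=8: {1,2,3,4,6,7,8,10}:8  {1,3,4,6,7,8,9,10}:56  {1,4,5,6,7,8,9,10}:168  {2,3,4,6,7,8,9,10}:8  {3,4,5,6,7,8,9,10}:28
  |U|=9: {1,2,3,4,6,7,8,9,10}:72  {1,3,4,5,6,7,8,9,10}:252  {2,3,4,5,6,7,8,9,10}:36
  start at 0(f): 360
  start at 2(b): 252
sum over floor = 612

612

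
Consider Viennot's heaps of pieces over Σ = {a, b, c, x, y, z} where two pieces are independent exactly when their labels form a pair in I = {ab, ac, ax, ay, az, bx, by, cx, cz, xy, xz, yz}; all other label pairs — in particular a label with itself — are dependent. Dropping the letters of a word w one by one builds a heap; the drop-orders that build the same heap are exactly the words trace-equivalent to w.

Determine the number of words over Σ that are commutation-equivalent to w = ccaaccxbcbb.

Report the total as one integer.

#0=c has no predecessor
#1=c depends on [0:c]
#2=a has no predecessor
#3=a depends on [2:a]
#4=c depends on [1:c]
#5=c depends on [4:c]
#6=x has no predecessor
#7=b depends on [5:c]
#8=c depends on [7:b]
#9=b depends on [8:c]
#10=b depends on [9:b]
sources: [0:c, 2:a, 6:x]
N(rest) = Σ N(rest − s) over sources s of rest; N(one piece) = 1:
  size 1 → [3]=1  [6]=1  [10]=1
  size 2 → [2,3]=1  [3,6]=2  [3,10]=2  [6,10]=2  [9,10]=1
  size 3 → [2,3,6]=3  [2,3,10]=3  [3,6,10]=6  [3,9,10]=3  [6,9,10]=3  [8,9,10]=1
  size 4 → [2,3,6,10]=12  [2,3,9,10]=6  [3,6,9,10]=12  [3,8,9,10]=4  [6,8,9,10]=4  [7,8,9,10]=1
  size 5 → [2,3,6,9,10]=30  [2,3,8,9,10]=10  [3,6,8,9,10]=20  [3,7,8,9,10]=5  [5,7,8,9,10]=1  [6,7,8,9,10]=5
  size 6 → [2,3,6,8,9,10]=60  [2,3,7,8,9,10]=15  [3,5,7,8,9,10]=6  [3,6,7,8,9,10]=30  [4,5,7,8,9,10]=1  [5,6,7,8,9,10]=6
  size 7 → [1,4,5,7,8,9,10]=1  [2,3,5,7,8,9,10]=21  [2,3,6,7,8,9,10]=105  [3,4,5,7,8,9,10]=7  [3,5,6,7,8,9,10]=42  [4,5,6,7,8,9,10]=7
  size 8 → [0,1,4,5,7,8,9,10]=1  [1,3,4,5,7,8,9,10]=8  [1,4,5,6,7,8,9,10]=8  [2,3,4,5,7,8,9,10]=28  [2,3,5,6,7,8,9,10]=168  [3,4,5,6,7,8,9,10]=56
  size 9 → [0,1,3,4,5,7,8,9,10]=9  [0,1,4,5,6,7,8,9,10]=9  [1,2,3,4,5,7,8,9,10]=36  [1,3,4,5,6,7,8,9,10]=72  [2,3,4,5,6,7,8,9,10]=252
  first=0(c) contributes 360
  first=2(a) contributes 90
  first=6(x) contributes 45
|[w]| = 495

495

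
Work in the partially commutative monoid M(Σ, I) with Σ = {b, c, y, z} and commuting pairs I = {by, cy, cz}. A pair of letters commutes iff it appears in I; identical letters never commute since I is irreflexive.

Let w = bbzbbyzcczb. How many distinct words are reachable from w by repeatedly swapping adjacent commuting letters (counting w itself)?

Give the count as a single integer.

22

#0=b has no predecessor
#1=b depends on [0:b]
#2=z depends on [1:b]
#3=b depends on [2:z]
#4=b depends on [3:b]
#5=y depends on [2:z]
#6=z depends on [4:b, 5:y]
#7=c depends on [4:b]
#8=c depends on [7:c]
#9=z depends on [6:z]
#10=b depends on [8:c, 9:z]
sources: [0:b]
N(rest) = Σ N(rest − s) over sources s of rest; N(one piece) = 1:
  size 1 → [10]=1
  size 2 → [8,10]=1  [9,10]=1
  size 3 → [6,9,10]=1  [7,8,10]=1  [8,9,10]=2
  size 4 → [5,6,9,10]=1  [6,8,9,10]=3  [7,8,9,10]=3
  size 5 → [5,6,8,9,10]=4  [6,7,8,9,10]=6
  size 6 → [4,6,7,8,9,10]=6  [5,6,7,8,9,10]=10
  size 7 → [3,4,6,7,8,9,10]=6  [4,5,6,7,8,9,10]=16
  size 8 → [3,4,5,6,7,8,9,10]=22
  size 9 → [2,3,4,5,6,7,8,9,10]=22
  first=0(b) contributes 22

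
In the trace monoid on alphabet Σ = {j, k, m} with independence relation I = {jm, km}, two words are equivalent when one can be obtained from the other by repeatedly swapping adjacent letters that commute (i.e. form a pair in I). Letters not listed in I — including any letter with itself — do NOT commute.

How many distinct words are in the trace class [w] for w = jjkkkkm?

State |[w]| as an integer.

7

0(j) covers ∅
1(j) covers 0:j
2(k) covers 1:j
3(k) covers 2:k
4(k) covers 3:k
5(k) covers 4:k
6(m) covers ∅
floor of heap: 0:j, 6:m
completions by unplaced set U, small U first (add the entries for U minus each lowest piece of U):
  |U|=1: {5}:1  {6}:1
  |U|=2: {4,5}:1  {5,6}:2
  |U|=3: {3,4,5}:1  {4,5,6}:3
  |U|=4: {2,3,4,5}:1  {3,4,5,6}:4
  |U|=5: {1,2,3,4,5}:1  {2,3,4,5,6}:5
  start at 0(j): 6
  start at 6(m): 1
sum over floor = 7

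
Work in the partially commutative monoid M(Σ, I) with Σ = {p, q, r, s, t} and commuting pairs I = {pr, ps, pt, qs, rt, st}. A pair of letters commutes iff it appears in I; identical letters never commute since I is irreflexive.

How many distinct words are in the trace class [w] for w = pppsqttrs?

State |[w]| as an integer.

34

0(p) covers ∅
1(p) covers 0:p
2(p) covers 1:p
3(s) covers ∅
4(q) covers 2:p
5(t) covers 4:q
6(t) covers 5:t
7(r) covers 3:s, 4:q
8(s) covers 7:r
floor of heap: 0:p, 3:s
completions by unplaced set U, small U first (add the entries for U minus each lowest piece of U):
  |U|=1: {6}:1  {8}:1
  |U|=2: {5,6}:1  {6,8}:2  {7,8}:1
  |U|=3: {3,7,8}:1  {5,6,8}:3  {6,7,8}:3
  |U|=4: {3,6,7,8}:4  {5,6,7,8}:6
  |U|=5: {3,5,6,7,8}:10  {4,5,6,7,8}:6
  |U|=6: {2,4,5,6,7,8}:6  {3,4,5,6,7,8}:16
  |U|=7: {1,2,4,5,6,7,8}:6  {2,3,4,5,6,7,8}:22
  start at 0(p): 28
  start at 3(s): 6
sum over floor = 34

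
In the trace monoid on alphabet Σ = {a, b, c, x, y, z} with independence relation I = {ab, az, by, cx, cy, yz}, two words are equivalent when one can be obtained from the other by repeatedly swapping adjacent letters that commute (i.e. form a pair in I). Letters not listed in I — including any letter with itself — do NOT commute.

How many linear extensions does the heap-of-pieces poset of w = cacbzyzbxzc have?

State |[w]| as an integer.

6

#0=c has no predecessor
#1=a depends on [0:c]
#2=c depends on [1:a]
#3=b depends on [2:c]
#4=z depends on [3:b]
#5=y depends on [1:a]
#6=z depends on [4:z]
#7=b depends on [6:z]
#8=x depends on [5:y, 7:b]
#9=z depends on [8:x]
#10=c depends on [9:z]
sources: [0:c]
N(rest) = Σ N(rest − s) over sources s of rest; N(one piece) = 1:
  size 1 → [10]=1
  size 2 → [9,10]=1
  size 3 → [8,9,10]=1
  size 4 → [5,8,9,10]=1  [7,8,9,10]=1
  size 5 → [5,7,8,9,10]=2  [6,7,8,9,10]=1
  size 6 → [4,6,7,8,9,10]=1  [5,6,7,8,9,10]=3
  size 7 → [3,4,6,7,8,9,10]=1  [4,5,6,7,8,9,10]=4
  size 8 → [2,3,4,6,7,8,9,10]=1  [3,4,5,6,7,8,9,10]=5
  size 9 → [2,3,4,5,6,7,8,9,10]=6
  first=0(c) contributes 6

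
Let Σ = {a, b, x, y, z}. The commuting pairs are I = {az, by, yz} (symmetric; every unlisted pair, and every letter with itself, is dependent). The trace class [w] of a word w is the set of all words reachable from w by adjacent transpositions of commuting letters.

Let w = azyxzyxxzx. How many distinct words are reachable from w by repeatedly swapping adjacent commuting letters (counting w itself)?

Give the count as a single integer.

drop 0:a onto floor
drop 1:z onto floor
drop 2:y onto {0:a}
drop 3:x onto {1:z, 2:y}
drop 4:z onto {3:x}
drop 5:y onto {3:x}
drop 6:x onto {4:z, 5:y}
drop 7:x onto {6:x}
drop 8:z onto {7:x}
drop 9:x onto {8:z}
ground layer = {0:a, 1:z}
drop-orders for the pieces not yet dropped (sum over which currently-grounded one goes next):
  1 to go: {9} 1
  2 to go: {8,9} 1
  3 to go: {7,8,9} 1
  4 to go: {6,7,8,9} 1
  5 to go: {4,6,7,8,9} 1  {5,6,7,8,9} 1
  6 to go: {4,5,6,7,8,9} 2
  7 to go: {3,4,5,6,7,8,9} 2
  8 to go: {1,3,4,5,6,7,8,9} 2  {2,3,4,5,6,7,8,9} 2
  if 0:a drops first: 4 orders
  if 1:z drops first: 2 orders
heap linearizations: 6

6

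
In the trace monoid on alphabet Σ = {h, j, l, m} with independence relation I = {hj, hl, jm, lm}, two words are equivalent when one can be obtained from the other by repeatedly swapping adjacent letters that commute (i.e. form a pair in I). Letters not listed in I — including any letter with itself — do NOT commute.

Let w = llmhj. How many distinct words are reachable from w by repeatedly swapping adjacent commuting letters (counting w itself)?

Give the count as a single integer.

10

drop 0:l onto floor
drop 1:l onto {0:l}
drop 2:m onto floor
drop 3:h onto {2:m}
drop 4:j onto {1:l}
ground layer = {0:l, 2:m}
drop-orders for the pieces not yet dropped (sum over which currently-grounded one goes next):
  1 to go: {3} 1  {4} 1
  2 to go: {1,4} 1  {2,3} 1  {3,4} 2
  3 to go: {0,1,4} 1  {1,3,4} 3  {2,3,4} 3
  if 0:l drops first: 6 orders
  if 2:m drops first: 4 orders
heap linearizations: 10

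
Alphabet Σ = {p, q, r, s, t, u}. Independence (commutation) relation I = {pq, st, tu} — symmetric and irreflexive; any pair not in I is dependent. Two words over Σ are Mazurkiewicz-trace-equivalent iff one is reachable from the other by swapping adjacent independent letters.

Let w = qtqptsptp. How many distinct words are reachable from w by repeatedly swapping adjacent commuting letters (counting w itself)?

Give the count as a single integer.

4

drop 0:q onto floor
drop 1:t onto {0:q}
drop 2:q onto {1:t}
drop 3:p onto {1:t}
drop 4:t onto {2:q, 3:p}
drop 5:s onto {2:q, 3:p}
drop 6:p onto {4:t, 5:s}
drop 7:t onto {6:p}
drop 8:p onto {7:t}
ground layer = {0:q}
drop-orders for the pieces not yet dropped (sum over which currently-grounded one goes next):
  1 to go: {8} 1
  2 to go: {7,8} 1
  3 to go: {6,7,8} 1
  4 to go: {4,6,7,8} 1  {5,6,7,8} 1
  5 to go: {4,5,6,7,8} 2
  6 to go: {2,4,5,6,7,8} 2  {3,4,5,6,7,8} 2
  7 to go: {2,3,4,5,6,7,8} 4
  if 0:q drops first: 4 orders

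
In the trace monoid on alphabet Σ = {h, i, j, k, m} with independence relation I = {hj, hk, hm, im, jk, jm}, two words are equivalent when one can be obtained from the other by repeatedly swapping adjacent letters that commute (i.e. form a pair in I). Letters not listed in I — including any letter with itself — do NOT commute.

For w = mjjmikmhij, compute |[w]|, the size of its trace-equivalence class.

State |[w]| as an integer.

piece 0:m — minimal
piece 1:j — minimal
piece 2:j rests on {1:j}
piece 3:m rests on {0:m}
piece 4:i rests on {2:j}
piece 5:k rests on {3:m, 4:i}
piece 6:m rests on {5:k}
piece 7:h rests on {4:i}
piece 8:i rests on {5:k, 7:h}
piece 9:j rests on {8:i}
minimal pieces: {0:m, 1:j}
ways to finish when only these pieces remain (= sum over removing one remaining piece with nothing left below it):
  1 left: {6}→1  {9}→1
  2 left: {6,9}→2  {8,9}→1
  3 left: {6,8,9}→3  {7,8,9}→1
  4 left: {5,6,8,9}→3  {6,7,8,9}→4
  5 left: {3,5,6,8,9}→3  {5,6,7,8,9}→7
  6 left: {0,3,5,6,8,9}→3  {3,5,6,7,8,9}→10  {4,5,6,7,8,9}→7
  7 left: {0,3,5,6,7,8,9}→13  {2,4,5,6,7,8,9}→7  {3,4,5,6,7,8,9}→17
  8 left: {0,3,4,5,6,7,8,9}→30  {1,2,4,5,6,7,8,9}→7  {2,3,4,5,6,7,8,9}→24
  placing 0:m first → 31 extensions
  placing 1:j first → 54 extensions
total linear extensions = 85

85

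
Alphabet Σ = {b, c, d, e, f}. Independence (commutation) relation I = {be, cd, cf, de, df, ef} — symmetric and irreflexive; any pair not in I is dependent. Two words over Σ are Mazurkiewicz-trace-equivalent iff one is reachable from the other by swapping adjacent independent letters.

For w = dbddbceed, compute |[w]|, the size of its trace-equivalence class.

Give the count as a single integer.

0(d) covers ∅
1(b) covers 0:d
2(d) covers 1:b
3(d) covers 2:d
4(b) covers 3:d
5(c) covers 4:b
6(e) covers 5:c
7(e) covers 6:e
8(d) covers 4:b
floor of heap: 0:d
completions by unplaced set U, small U first (add the entries for U minus each lowest piece of U):
  |U|=1: {7}:1  {8}:1
  |U|=2: {6,7}:1  {7,8}:2
  |U|=3: {5,6,7}:1  {6,7,8}:3
  |U|=4: {5,6,7,8}:4
  |U|=5: {4,5,6,7,8}:4
  |U|=6: {3,4,5,6,7,8}:4
  |U|=7: {2,3,4,5,6,7,8}:4
  start at 0(d): 4

4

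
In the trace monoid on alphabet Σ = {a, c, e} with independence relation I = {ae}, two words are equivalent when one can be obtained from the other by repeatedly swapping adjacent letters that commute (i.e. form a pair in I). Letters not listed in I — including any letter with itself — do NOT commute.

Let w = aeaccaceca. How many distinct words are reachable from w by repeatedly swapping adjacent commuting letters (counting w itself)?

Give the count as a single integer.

#0=a has no predecessor
#1=e has no predecessor
#2=a depends on [0:a]
#3=c depends on [1:e, 2:a]
#4=c depends on [3:c]
#5=a depends on [4:c]
#6=c depends on [5:a]
#7=e depends on [6:c]
#8=c depends on [7:e]
#9=a depends on [8:c]
sources: [0:a, 1:e]
N(rest) = Σ N(rest − s) over sources s of rest; N(one piece) = 1:
  size 1 → [9]=1
  size 2 → [8,9]=1
  size 3 → [7,8,9]=1
  size 4 → [6,7,8,9]=1
  size 5 → [5,6,7,8,9]=1
  size 6 → [4,5,6,7,8,9]=1
  size 7 → [3,4,5,6,7,8,9]=1
  size 8 → [1,3,4,5,6,7,8,9]=1  [2,3,4,5,6,7,8,9]=1
  first=0(a) contributes 2
  first=1(e) contributes 1
|[w]| = 3

3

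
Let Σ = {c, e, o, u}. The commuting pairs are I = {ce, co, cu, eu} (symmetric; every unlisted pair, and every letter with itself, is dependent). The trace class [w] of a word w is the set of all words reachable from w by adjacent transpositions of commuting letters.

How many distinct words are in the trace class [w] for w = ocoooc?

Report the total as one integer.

15

0(o) covers ∅
1(c) covers ∅
2(o) covers 0:o
3(o) covers 2:o
4(o) covers 3:o
5(c) covers 1:c
floor of heap: 0:o, 1:c
completions by unplaced set U, small U first (add the entries for U minus each lowest piece of U):
  |U|=1: {4}:1  {5}:1
  |U|=2: {1,5}:1  {3,4}:1  {4,5}:2
  |U|=3: {1,4,5}:3  {2,3,4}:1  {3,4,5}:3
  |U|=4: {0,2,3,4}:1  {1,3,4,5}:6  {2,3,4,5}:4
  start at 0(o): 10
  start at 1(c): 5
sum over floor = 15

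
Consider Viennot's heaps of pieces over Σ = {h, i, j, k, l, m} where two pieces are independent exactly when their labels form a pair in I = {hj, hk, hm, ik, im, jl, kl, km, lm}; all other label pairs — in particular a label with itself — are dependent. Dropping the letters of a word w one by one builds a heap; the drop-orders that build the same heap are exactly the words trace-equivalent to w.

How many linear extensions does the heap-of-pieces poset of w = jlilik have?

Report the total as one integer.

#0=j has no predecessor
#1=l has no predecessor
#2=i depends on [0:j, 1:l]
#3=l depends on [2:i]
#4=i depends on [3:l]
#5=k depends on [0:j]
sources: [0:j, 1:l]
N(rest) = Σ N(rest − s) over sources s of rest; N(one piece) = 1:
  size 1 → [4]=1  [5]=1
  size 2 → [3,4]=1  [4,5]=2
  size 3 → [2,3,4]=1  [3,4,5]=3
  size 4 → [1,2,3,4]=1  [2,3,4,5]=4
  first=0(j) contributes 5
  first=1(l) contributes 4
|[w]| = 9

9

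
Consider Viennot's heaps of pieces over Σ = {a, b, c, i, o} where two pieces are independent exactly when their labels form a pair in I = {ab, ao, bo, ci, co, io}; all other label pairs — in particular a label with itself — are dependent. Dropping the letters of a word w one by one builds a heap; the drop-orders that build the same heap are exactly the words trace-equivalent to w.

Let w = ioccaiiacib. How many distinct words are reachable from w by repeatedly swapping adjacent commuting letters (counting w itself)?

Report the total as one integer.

66

0(i) covers ∅
1(o) covers ∅
2(c) covers ∅
3(c) covers 2:c
4(a) covers 0:i, 3:c
5(i) covers 4:a
6(i) covers 5:i
7(a) covers 6:i
8(c) covers 7:a
9(i) covers 7:a
10(b) covers 8:c, 9:i
floor of heap: 0:i, 1:o, 2:c
completions by unplaced set U, small U first (add the entries for U minus each lowest piece of U):
  |U|=1: {1}:1  {10}:1
  |U|=2: {1,10}:2  {8,10}:1  {9,10}:1
  |U|=3: {1,8,10}:3  {1,9,10}:3  {8,9,10}:2
  |U|=4: {1,8,9,10}:8  {7,8,9,10}:2
  |U|=5: {1,7,8,9,10}:10  {6,7,8,9,10}:2
  |U|=6: {1,6,7,8,9,10}:12  {5,6,7,8,9,10}:2
  |U|=7: {1,5,6,7,8,9,10}:14  {4,5,6,7,8,9,10}:2
  |U|=8: {0,4,5,6,7,8,9,10}:2  {1,4,5,6,7,8,9,10}:16  {3,4,5,6,7,8,9,10}:2
  |U|=9: {0,1,4,5,6,7,8,9,10}:18  {0,3,4,5,6,7,8,9,10}:4  {1,3,4,5,6,7,8,9,10}:18  {2,3,4,5,6,7,8,9,10}:2
  start at 0(i): 20
  start at 1(o): 6
  start at 2(c): 40
sum over floor = 66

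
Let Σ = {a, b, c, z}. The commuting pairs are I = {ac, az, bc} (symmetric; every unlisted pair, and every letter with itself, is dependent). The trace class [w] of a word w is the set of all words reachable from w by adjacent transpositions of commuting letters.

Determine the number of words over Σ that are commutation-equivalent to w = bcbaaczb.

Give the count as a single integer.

31

piece 0:b — minimal
piece 1:c — minimal
piece 2:b rests on {0:b}
piece 3:a rests on {2:b}
piece 4:a rests on {3:a}
piece 5:c rests on {1:c}
piece 6:z rests on {2:b, 5:c}
piece 7:b rests on {4:a, 6:z}
minimal pieces: {0:b, 1:c}
ways to finish when only these pieces remain (= sum over removing one remaining piece with nothing left below it):
  1 left: {7}→1
  2 left: {4,7}→1  {6,7}→1
  3 left: {3,4,7}→1  {4,6,7}→2  {5,6,7}→1
  4 left: {1,5,6,7}→1  {3,4,6,7}→3  {4,5,6,7}→3
  5 left: {1,4,5,6,7}→4  {2,3,4,6,7}→3  {3,4,5,6,7}→6
  6 left: {0,2,3,4,6,7}→3  {1,3,4,5,6,7}→10  {2,3,4,5,6,7}→9
  placing 0:b first → 19 extensions
  placing 1:c first → 12 extensions
total linear extensions = 31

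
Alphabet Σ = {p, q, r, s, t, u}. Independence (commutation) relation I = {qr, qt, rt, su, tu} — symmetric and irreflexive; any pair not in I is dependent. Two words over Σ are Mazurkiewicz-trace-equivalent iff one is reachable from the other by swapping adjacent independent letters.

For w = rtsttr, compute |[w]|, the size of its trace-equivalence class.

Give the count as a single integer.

piece 0:r — minimal
piece 1:t — minimal
piece 2:s rests on {0:r, 1:t}
piece 3:t rests on {2:s}
piece 4:t rests on {3:t}
piece 5:r rests on {2:s}
minimal pieces: {0:r, 1:t}
ways to finish when only these pieces remain (= sum over removing one remaining piece with nothing left below it):
  1 left: {4}→1  {5}→1
  2 left: {3,4}→1  {4,5}→2
  3 left: {3,4,5}→3
  4 left: {2,3,4,5}→3
  placing 0:r first → 3 extensions
  placing 1:t first → 3 extensions
total linear extensions = 6

6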